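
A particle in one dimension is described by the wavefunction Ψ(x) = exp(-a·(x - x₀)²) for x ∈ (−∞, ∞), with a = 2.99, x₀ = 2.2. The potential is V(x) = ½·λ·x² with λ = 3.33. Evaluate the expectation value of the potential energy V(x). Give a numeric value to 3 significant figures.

8.20

⟨V⟩ = ∫ V(x)·|Ψ|² dx / ∫|Ψ|² dx.
Gaussian moments (u = x − x₀): ∫u^(2j)·e^(−2au²) du = (2j−1)!!/(4a)^j · √(π/(2a)), odd powers integrate to 0; here √(π/(2a)) = 0.72481.
State is unnormalized: ∫|Ψ|² dx = 0.72481, and ∫Ψ*·V(x)·Ψ dx = 5.9419, so ⟨V⟩ = 5.9419 / 0.72481.
⟨V⟩ = 8.1978.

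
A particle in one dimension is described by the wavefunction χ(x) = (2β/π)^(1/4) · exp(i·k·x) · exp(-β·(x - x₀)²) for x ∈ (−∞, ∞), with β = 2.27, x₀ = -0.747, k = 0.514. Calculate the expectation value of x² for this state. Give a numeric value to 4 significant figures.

0.6681

⟨x²⟩ = ∫ x²·|χ|² dx (integrals over the domain).
Gaussian moments (u = x − x₀): ∫u^(2j)·e^(−2βu²) du = (2j−1)!!/(4β)^j · √(π/(2β)), odd powers integrate to 0; here √(π/(2β)) = 0.83185.
⟨x²⟩ = 0.66814.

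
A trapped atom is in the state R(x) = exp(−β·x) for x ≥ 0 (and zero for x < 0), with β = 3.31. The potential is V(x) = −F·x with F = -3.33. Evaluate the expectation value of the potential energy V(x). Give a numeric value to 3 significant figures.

0.503

⟨V⟩ = ∫ V(x)·|R|² dx / ∫|R|² dx.
Every integrand reduces to terms xʲ·e^(−2βx) on [0, ∞); use ∫₀^∞ xʲ·e^(−2βx) dx = j!/(2β)^(j+1).
State is unnormalized: ∫|R|² dx = 0.15106, and ∫R*·V(x)·R dx = 0.075985, so ⟨V⟩ = 0.075985 / 0.15106.
⟨V⟩ = 0.50302.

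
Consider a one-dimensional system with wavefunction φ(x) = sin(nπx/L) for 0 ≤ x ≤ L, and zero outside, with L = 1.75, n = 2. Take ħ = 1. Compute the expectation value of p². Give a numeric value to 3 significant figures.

12.9

p² φ = −ħ² d²φ/dx²; ⟨p²⟩ = −ħ² ∫ φ*·φ'' dx / ∫|φ|² dx.
d/dx sin(nπx/L) = (nπ/L)·cos(nπx/L) and d²/dx² sin(nπx/L) = −(nπ/L)²·sin(nπx/L); on 0 ≤ x ≤ L, ∫sin²(nπx/L) dx = L/2 and ∫sin(nπx/L)·cos(nπx/L) dx = 0.
State is unnormalized: ∫|φ|² dx = 0.87500, and ∫φ*·(−ħ² φ'') dx = 11.280, so ⟨p²⟩ = 11.280 / 0.87500.
⟨p²⟩ = 12.891.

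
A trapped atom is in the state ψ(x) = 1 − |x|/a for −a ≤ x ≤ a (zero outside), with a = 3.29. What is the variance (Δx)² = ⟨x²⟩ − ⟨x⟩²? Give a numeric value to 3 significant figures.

Compute ⟨x⟩ and ⟨x²⟩ separately, then (Δx)² = ⟨x²⟩ − ⟨x⟩².
ψ is even, so ∫ over [−a, a] = 2∫₀ᵃ with ψ = 1 − x/a there: ∫₀ᵃ (1 − x/a)² dx = a/3, ∫₀ᵃ x²(1 − x/a)² dx = a³/30, ∫₀ᵃ x⁴(1 − x/a)² dx = a⁵/105.
Normalization: ∫|ψ|² dx = 2.1933.
⟨x⟩ = 0.0000 and ⟨x²⟩ = 1.0824.
(Δx)² = 1.0824 − (0.0000)² = 1.0824.

1.08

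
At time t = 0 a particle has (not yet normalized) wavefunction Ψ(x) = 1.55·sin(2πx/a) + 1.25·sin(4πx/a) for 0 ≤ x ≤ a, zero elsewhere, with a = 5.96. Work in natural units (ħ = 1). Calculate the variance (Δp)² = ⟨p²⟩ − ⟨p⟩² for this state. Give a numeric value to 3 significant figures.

Compute ⟨p⟩ and ⟨p²⟩ separately; (Δp)² = ⟨p²⟩ − ⟨p⟩².
d²/dx² sin(jπx/a) = −(jπ/a)²·sin(jπx/a); on 0 ≤ x ≤ a, ∫sin²(jπx/a) dx = a/2 and ∫sin(jπx/a)·sin(lπx/a) dx = 0 for j ≠ l, so only diagonal terms survive in ∫|Ψ|² and ∫Ψ·Ψ″; ∫Ψ·Ψ′ dx = [Ψ²/2] between the walls = 0.
Normalization: ∫|Ψ|² dx = 11.816.
⟨p⟩ = 0.0000 and ⟨p²⟩ = 2.4253.
(Δp)² = 2.4253 − (0.0000)² = 2.4253.

2.43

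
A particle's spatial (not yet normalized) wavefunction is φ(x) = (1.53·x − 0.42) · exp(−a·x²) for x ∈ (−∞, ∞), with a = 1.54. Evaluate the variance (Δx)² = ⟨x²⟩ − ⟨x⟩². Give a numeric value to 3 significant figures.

0.243

Compute ⟨x⟩ and ⟨x²⟩ separately, then (Δx)² = ⟨x²⟩ − ⟨x⟩².
Expand each integrand as polynomial × e^(−2ax²) and use ∫x^(2j)·e^(−2ax²) dx = (2j−1)!!/(4a)^j · √(π/(2a)), odd powers → 0; here √(π/(2a)) = 1.0099.
Normalization: ∫|φ|² dx = 0.56195.
⟨x⟩ = -0.37496 and ⟨x²⟩ = 0.38408.
(Δx)² = 0.38408 − (-0.37496)² = 0.24348.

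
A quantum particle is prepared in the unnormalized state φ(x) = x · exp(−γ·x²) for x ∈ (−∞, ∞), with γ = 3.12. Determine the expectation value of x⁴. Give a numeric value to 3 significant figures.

0.0963

⟨x⁴⟩ = ∫ x⁴·|φ|² dx / ∫|φ|² dx (integrals over the domain).
Expand each integrand as polynomial × e^(−2γx²) and use ∫x^(2j)·e^(−2γx²) dx = (2j−1)!!/(4γ)^j · √(π/(2γ)), odd powers → 0; here √(π/(2γ)) = 0.70955.
State is unnormalized: ∫|φ|² dx = 0.056855, and ∫φ*·x⁴·φ dx = 0.0054756, so ⟨x⁴⟩ = 0.0054756 / 0.056855.
⟨x⁴⟩ = 0.096308.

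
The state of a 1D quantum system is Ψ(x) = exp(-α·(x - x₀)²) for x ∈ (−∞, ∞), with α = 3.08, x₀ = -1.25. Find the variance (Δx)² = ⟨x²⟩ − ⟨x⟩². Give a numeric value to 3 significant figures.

0.0812

Compute ⟨x⟩ and ⟨x²⟩ separately, then (Δx)² = ⟨x²⟩ − ⟨x⟩².
Gaussian moments (u = x − x₀): ∫u^(2j)·e^(−2αu²) du = (2j−1)!!/(4α)^j · √(π/(2α)), odd powers integrate to 0; here √(π/(2α)) = 0.71414.
Normalization: ∫|Ψ|² dx = 0.71414.
⟨x⟩ = -1.2500 and ⟨x²⟩ = 1.6437.
(Δx)² = 1.6437 − (-1.2500)² = 0.081169.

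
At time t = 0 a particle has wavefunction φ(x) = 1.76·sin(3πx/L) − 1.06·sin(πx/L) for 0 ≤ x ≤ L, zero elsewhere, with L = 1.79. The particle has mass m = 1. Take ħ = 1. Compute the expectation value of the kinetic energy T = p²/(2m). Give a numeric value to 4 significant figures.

10.58

T = −(ħ²/2m) d²/dx², so ⟨T⟩ = −(ħ²/2m) ∫ φ*·φ'' dx / ∫|φ|² dx; with m = 1.
d²/dx² sin(jπx/L) = −(jπ/L)²·sin(jπx/L); on 0 ≤ x ≤ L, ∫sin²(jπx/L) dx = L/2 and ∫sin(jπx/L)·sin(lπx/L) dx = 0 for j ≠ l, so only diagonal terms survive in ∫|φ|² and ∫φ·φ″; ∫φ·φ′ dx = [φ²/2] between the walls = 0.
State is unnormalized: ∫|φ|² dx = 3.7780, and ∫φ*·(−ħ²/2m · φ'') dx = 39.977, so ⟨T⟩ = 39.977 / 3.7780.
⟨T⟩ = 10.582.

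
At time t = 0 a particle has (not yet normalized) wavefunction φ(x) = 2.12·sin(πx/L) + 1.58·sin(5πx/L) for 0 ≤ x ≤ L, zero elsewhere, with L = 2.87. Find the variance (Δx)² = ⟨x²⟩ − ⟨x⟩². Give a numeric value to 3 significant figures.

Compute ⟨x⟩ and ⟨x²⟩ separately, then (Δx)² = ⟨x²⟩ − ⟨x⟩².
On 0 ≤ x ≤ L (j ≠ l): ∫sin²(jπx/L) dx = L/2, ∫sin(jπx/L)·sin(lπx/L) dx = 0; diagonal moments ∫x·sin²(jπx/L) dx = L²/4, ∫x²·sin²(jπx/L) dx = L³·(1/6 − 1/(4j²π²)); cross terms ∫x·sin(jπx/L)·sin(lπx/L) dx = 0 for j + l even and −4jlL²/(π²(j² − l²)²) for j + l odd, ∫x²·sin(jπx/L)·sin(lπx/L) dx = (−1)^(j+l)·4jlL³/(π²(j² − l²)²); higher powers the same way via product-to-sum and parts.
Normalization: ∫|φ|² dx = 10.032.
⟨x⟩ = 1.4350 and ⟨x²⟩ = 2.5269.
(Δx)² = 2.5269 − (1.4350)² = 0.46771.

0.468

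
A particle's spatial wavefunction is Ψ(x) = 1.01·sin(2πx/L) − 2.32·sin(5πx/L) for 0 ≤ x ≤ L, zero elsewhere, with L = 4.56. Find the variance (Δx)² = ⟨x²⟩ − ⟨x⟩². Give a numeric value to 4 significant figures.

1.652

Compute ⟨x⟩ and ⟨x²⟩ separately, then (Δx)² = ⟨x²⟩ − ⟨x⟩².
On 0 ≤ x ≤ L (j ≠ l): ∫sin²(jπx/L) dx = L/2, ∫sin(jπx/L)·sin(lπx/L) dx = 0; diagonal moments ∫x·sin²(jπx/L) dx = L²/4, ∫x²·sin²(jπx/L) dx = L³·(1/6 − 1/(4j²π²)); cross terms ∫x·sin(jπx/L)·sin(lπx/L) dx = 0 for j + l even and −4jlL²/(π²(j² − l²)²) for j + l odd, ∫x²·sin(jπx/L)·sin(lπx/L) dx = (−1)^(j+l)·4jlL³/(π²(j² − l²)²); higher powers the same way via product-to-sum and parts.
Normalization: ∫|Ψ|² dx = 14.598.
⟨x⟩ = 2.3413 and ⟨x²⟩ = 7.1336.
(Δx)² = 7.1336 − (2.3413)² = 1.6517.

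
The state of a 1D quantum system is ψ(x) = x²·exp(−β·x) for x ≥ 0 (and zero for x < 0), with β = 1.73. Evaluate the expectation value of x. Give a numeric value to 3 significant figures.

1.45

⟨x⟩ = ∫ x·|ψ|² dx / ∫|ψ|² dx (integrals over the domain).
Every integrand reduces to terms xʲ·e^(−2βx) on [0, ∞); use ∫₀^∞ xʲ·e^(−2βx) dx = j!/(2β)^(j+1).
State is unnormalized: ∫|ψ|² dx = 0.048398, and ∫ψ*·x·ψ dx = 0.069940, so ⟨x⟩ = 0.069940 / 0.048398.
⟨x⟩ = 1.4451.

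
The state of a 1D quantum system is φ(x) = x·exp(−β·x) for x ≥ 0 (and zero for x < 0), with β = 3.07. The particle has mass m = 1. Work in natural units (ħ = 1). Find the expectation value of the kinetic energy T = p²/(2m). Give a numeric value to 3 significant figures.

T = −(ħ²/2m) d²/dx², so ⟨T⟩ = −(ħ²/2m) ∫ φ*·φ'' dx / ∫|φ|² dx; with m = 1.
Differentiate x·exp(−β·x) with the product rule; every integrand then reduces to terms xʲ·e^(−2βx) on [0, ∞), with ∫₀^∞ xʲ·e^(−2βx) dx = j!/(2β)^(j+1).
State is unnormalized: ∫|φ|² dx = 0.0086402, and ∫φ*·(−ħ²/2m · φ'') dx = 0.040717, so ⟨T⟩ = 0.040717 / 0.0086402.
⟨T⟩ = 4.7125.

4.71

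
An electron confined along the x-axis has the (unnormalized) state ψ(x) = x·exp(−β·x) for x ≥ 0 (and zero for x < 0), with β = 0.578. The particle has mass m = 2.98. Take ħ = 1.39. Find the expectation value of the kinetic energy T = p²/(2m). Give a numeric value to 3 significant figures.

0.108

T = −(ħ²/2m) d²/dx², so ⟨T⟩ = −(ħ²/2m) ∫ ψ*·ψ'' dx / ∫|ψ|² dx; with m = 2.98.
Differentiate x·exp(−β·x) with the product rule; every integrand then reduces to terms xʲ·e^(−2βx) on [0, ∞), with ∫₀^∞ xʲ·e^(−2βx) dx = j!/(2β)^(j+1).
State is unnormalized: ∫|ψ|² dx = 1.2947, and ∫ψ*·(−ħ²/2m · ψ'') dx = 0.14022, so ⟨T⟩ = 0.14022 / 1.2947.
⟨T⟩ = 0.10830.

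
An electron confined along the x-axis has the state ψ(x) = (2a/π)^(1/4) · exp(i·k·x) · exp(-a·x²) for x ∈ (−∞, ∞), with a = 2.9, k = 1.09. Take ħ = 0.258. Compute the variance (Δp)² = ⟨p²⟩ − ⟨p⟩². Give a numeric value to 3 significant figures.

Compute ⟨p⟩ and ⟨p²⟩ separately; (Δp)² = ⟨p²⟩ − ⟨p⟩².
Gaussian moments: ∫x^(2j)·e^(−2ax²) dx = (2j−1)!!/(4a)^j · √(π/(2a)), odd powers integrate to 0; here √(π/(2a)) = 0.73597. Derivatives: ψ′ = (ik − 2ax)·ψ, ψ″ = ((ik − 2ax)² − 2a)·ψ; the odd-in-x pieces drop out.
⟨p⟩ = 0.28122 and ⟨p²⟩ = 0.27212.
(Δp)² = 0.27212 − (0.28122)² = 0.19304.

0.193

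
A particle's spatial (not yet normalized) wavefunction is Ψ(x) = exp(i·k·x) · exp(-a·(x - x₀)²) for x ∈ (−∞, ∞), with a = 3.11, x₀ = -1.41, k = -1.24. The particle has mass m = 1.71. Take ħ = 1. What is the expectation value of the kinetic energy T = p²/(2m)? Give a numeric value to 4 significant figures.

1.359

T = −(ħ²/2m) d²/dx², so ⟨T⟩ = −(ħ²/2m) ∫ Ψ*·Ψ'' dx / ∫|Ψ|² dx; with m = 1.71.
Gaussian moments (u = x − x₀): ∫u^(2j)·e^(−2au²) du = (2j−1)!!/(4a)^j · √(π/(2a)), odd powers integrate to 0; here √(π/(2a)) = 0.71069. Derivatives: Ψ′ = (ik − 2au)·Ψ, Ψ″ = ((ik − 2au)² − 2a)·Ψ; the odd-in-u pieces drop out.
State is unnormalized: ∫|Ψ|² dx = 0.71069, and ∫Ψ*·(−ħ²/2m · Ψ'') dx = 0.96579, so ⟨T⟩ = 0.96579 / 0.71069.
⟨T⟩ = 1.3589.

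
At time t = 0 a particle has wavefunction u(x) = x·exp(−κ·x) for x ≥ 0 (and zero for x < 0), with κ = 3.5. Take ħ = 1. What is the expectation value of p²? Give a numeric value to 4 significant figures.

p² u = −ħ² d²u/dx²; ⟨p²⟩ = −ħ² ∫ u*·u'' dx / ∫|u|² dx.
Differentiate x·exp(−κ·x) with the product rule; every integrand then reduces to terms xʲ·e^(−2κx) on [0, ∞), with ∫₀^∞ xʲ·e^(−2κx) dx = j!/(2κ)^(j+1).
State is unnormalized: ∫|u|² dx = 0.0058309, and ∫u*·(−ħ² u'') dx = 0.071429, so ⟨p²⟩ = 0.071429 / 0.0058309.
⟨p²⟩ = 12.250.

12.25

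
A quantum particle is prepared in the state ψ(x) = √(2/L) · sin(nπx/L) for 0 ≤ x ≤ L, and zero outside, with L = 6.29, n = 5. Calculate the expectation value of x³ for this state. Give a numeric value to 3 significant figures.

⟨x³⟩ = ∫ x³·|ψ|² dx (integrals over the domain).
With sin²θ = (1 − cos2θ)/2 on 0 ≤ x ≤ L: ∫sin²(nπx/L) dx = L/2, ∫x·sin²(nπx/L) dx = L²/4, ∫x²·sin²(nπx/L) dx = L³·(1/6 − 1/(4n²π²)); higher powers xᵏ the same way, integrating xᵏ·cos(2nπx/L) by parts.
⟨x³⟩ = 61.458.

61.5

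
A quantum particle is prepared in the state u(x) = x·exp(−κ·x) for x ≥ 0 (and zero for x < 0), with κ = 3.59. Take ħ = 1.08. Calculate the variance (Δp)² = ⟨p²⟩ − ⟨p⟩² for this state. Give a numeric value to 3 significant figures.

Compute ⟨p⟩ and ⟨p²⟩ separately; (Δp)² = ⟨p²⟩ − ⟨p⟩².
Differentiate x·exp(−κ·x) with the product rule; every integrand then reduces to terms xʲ·e^(−2κx) on [0, ∞), with ∫₀^∞ xʲ·e^(−2κx) dx = j!/(2κ)^(j+1).
Normalization: ∫|u|² dx = 0.0054033.
⟨p⟩ = 0.0000 and ⟨p²⟩ = 15.033.
(Δp)² = 15.033 − (0.0000)² = 15.033.

15.0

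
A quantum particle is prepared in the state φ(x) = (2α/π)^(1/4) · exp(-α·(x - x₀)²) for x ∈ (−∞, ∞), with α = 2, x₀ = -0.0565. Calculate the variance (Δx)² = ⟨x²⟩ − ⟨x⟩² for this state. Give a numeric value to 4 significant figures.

Compute ⟨x⟩ and ⟨x²⟩ separately, then (Δx)² = ⟨x²⟩ − ⟨x⟩².
Gaussian moments (u = x − x₀): ∫u^(2j)·e^(−2αu²) du = (2j−1)!!/(4α)^j · √(π/(2α)), odd powers integrate to 0; here √(π/(2α)) = 0.88623.
⟨x⟩ = -0.056500 and ⟨x²⟩ = 0.12819.
(Δx)² = 0.12819 − (-0.056500)² = 0.12500.

0.1250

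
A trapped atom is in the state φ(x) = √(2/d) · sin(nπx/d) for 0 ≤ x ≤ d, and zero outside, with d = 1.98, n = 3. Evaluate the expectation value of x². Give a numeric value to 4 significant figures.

⟨x²⟩ = ∫ x²·|φ|² dx (integrals over the domain).
With sin²θ = (1 − cos2θ)/2 on 0 ≤ x ≤ d: ∫sin²(nπx/d) dx = d/2, ∫x·sin²(nπx/d) dx = d²/4, ∫x²·sin²(nπx/d) dx = d³·(1/6 − 1/(4n²π²)); higher powers xᵏ the same way, integrating xᵏ·cos(2nπx/d) by parts.
⟨x²⟩ = 1.2847.

1.285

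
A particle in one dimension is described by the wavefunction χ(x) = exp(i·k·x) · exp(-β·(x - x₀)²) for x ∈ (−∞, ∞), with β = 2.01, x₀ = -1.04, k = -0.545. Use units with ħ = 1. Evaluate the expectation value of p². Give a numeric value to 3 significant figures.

p² χ = −ħ² d²χ/dx²; ⟨p²⟩ = −ħ² ∫ χ*·χ'' dx / ∫|χ|² dx.
Gaussian moments (u = x − x₀): ∫u^(2j)·e^(−2βu²) du = (2j−1)!!/(4β)^j · √(π/(2β)), odd powers integrate to 0; here √(π/(2β)) = 0.88402. Derivatives: χ′ = (ik − 2βu)·χ, χ″ = ((ik − 2βu)² − 2β)·χ; the odd-in-u pieces drop out.
State is unnormalized: ∫|χ|² dx = 0.88402, and ∫χ*·(−ħ² χ'') dx = 2.0395, so ⟨p²⟩ = 2.0395 / 0.88402.
⟨p²⟩ = 2.3070.

2.31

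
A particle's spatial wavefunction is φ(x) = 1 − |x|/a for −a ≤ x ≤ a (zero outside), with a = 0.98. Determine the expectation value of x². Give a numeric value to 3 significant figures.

0.0960

⟨x²⟩ = ∫ x²·|φ|² dx / ∫|φ|² dx (integrals over the domain).
φ is even, so ∫ over [−a, a] = 2∫₀ᵃ with φ = 1 − x/a there: ∫₀ᵃ (1 − x/a)² dx = a/3, ∫₀ᵃ x²(1 − x/a)² dx = a³/30, ∫₀ᵃ x⁴(1 − x/a)² dx = a⁵/105.
State is unnormalized: ∫|φ|² dx = 0.65333, and ∫φ*·x²·φ dx = 0.062746, so ⟨x²⟩ = 0.062746 / 0.65333.
⟨x²⟩ = 0.096040.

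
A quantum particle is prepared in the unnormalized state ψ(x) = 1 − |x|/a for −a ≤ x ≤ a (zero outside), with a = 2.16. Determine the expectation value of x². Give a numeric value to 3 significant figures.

0.467

⟨x²⟩ = ∫ x²·|ψ|² dx / ∫|ψ|² dx (integrals over the domain).
ψ is even, so ∫ over [−a, a] = 2∫₀ᵃ with ψ = 1 − x/a there: ∫₀ᵃ (1 − x/a)² dx = a/3, ∫₀ᵃ x²(1 − x/a)² dx = a³/30, ∫₀ᵃ x⁴(1 − x/a)² dx = a⁵/105.
State is unnormalized: ∫|ψ|² dx = 1.4400, and ∫ψ*·x²·ψ dx = 0.67185, so ⟨x²⟩ = 0.67185 / 1.4400.
⟨x²⟩ = 0.46656.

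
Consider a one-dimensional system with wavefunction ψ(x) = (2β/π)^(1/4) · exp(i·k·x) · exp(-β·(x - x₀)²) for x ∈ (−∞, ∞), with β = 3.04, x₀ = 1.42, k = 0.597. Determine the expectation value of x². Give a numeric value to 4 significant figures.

2.099

⟨x²⟩ = ∫ x²·|ψ|² dx (integrals over the domain).
Gaussian moments (u = x − x₀): ∫u^(2j)·e^(−2βu²) du = (2j−1)!!/(4β)^j · √(π/(2β)), odd powers integrate to 0; here √(π/(2β)) = 0.71882.
⟨x²⟩ = 2.0986.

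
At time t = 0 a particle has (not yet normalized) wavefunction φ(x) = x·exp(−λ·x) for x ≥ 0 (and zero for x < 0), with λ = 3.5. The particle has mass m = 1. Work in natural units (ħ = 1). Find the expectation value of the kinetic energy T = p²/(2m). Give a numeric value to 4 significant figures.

6.125

T = −(ħ²/2m) d²/dx², so ⟨T⟩ = −(ħ²/2m) ∫ φ*·φ'' dx / ∫|φ|² dx; with m = 1.
Differentiate x·exp(−λ·x) with the product rule; every integrand then reduces to terms xʲ·e^(−2λx) on [0, ∞), with ∫₀^∞ xʲ·e^(−2λx) dx = j!/(2λ)^(j+1).
State is unnormalized: ∫|φ|² dx = 0.0058309, and ∫φ*·(−ħ²/2m · φ'') dx = 0.035714, so ⟨T⟩ = 0.035714 / 0.0058309.
⟨T⟩ = 6.1250.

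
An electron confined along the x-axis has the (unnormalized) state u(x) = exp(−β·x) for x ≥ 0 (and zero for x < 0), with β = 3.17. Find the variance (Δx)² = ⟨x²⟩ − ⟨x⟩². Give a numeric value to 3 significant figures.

Compute ⟨x⟩ and ⟨x²⟩ separately, then (Δx)² = ⟨x²⟩ − ⟨x⟩².
Every integrand reduces to terms xʲ·e^(−2βx) on [0, ∞); use ∫₀^∞ xʲ·e^(−2βx) dx = j!/(2β)^(j+1).
Normalization: ∫|u|² dx = 0.15773.
⟨x⟩ = 0.15773 and ⟨x²⟩ = 0.049757.
(Δx)² = 0.049757 − (0.15773)² = 0.024878.

0.0249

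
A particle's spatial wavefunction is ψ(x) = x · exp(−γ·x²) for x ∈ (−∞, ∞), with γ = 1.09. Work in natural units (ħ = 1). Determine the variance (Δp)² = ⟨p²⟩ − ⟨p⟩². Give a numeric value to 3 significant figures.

Compute ⟨p⟩ and ⟨p²⟩ separately; (Δp)² = ⟨p²⟩ − ⟨p⟩².
Expand each integrand as polynomial × e^(−2γx²) and use ∫x^(2j)·e^(−2γx²) dx = (2j−1)!!/(4γ)^j · √(π/(2γ)), odd powers → 0; here √(π/(2γ)) = 1.2005. Differentiate with the product rule, d/dx e^(−γx²) = −2γx·e^(−γx²).
Normalization: ∫|ψ|² dx = 0.27533.
⟨p⟩ = 0.0000 and ⟨p²⟩ = 3.2700.
(Δp)² = 3.2700 − (0.0000)² = 3.2700.

3.27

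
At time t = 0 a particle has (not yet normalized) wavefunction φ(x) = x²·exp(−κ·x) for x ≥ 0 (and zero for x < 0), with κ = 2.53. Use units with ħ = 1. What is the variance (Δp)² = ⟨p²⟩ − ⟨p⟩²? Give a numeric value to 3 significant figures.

2.13

Compute ⟨p⟩ and ⟨p²⟩ separately; (Δp)² = ⟨p²⟩ − ⟨p⟩².
Differentiate x²·exp(−κ·x) with the product rule; every integrand then reduces to terms xʲ·e^(−2κx) on [0, ∞), with ∫₀^∞ xʲ·e^(−2κx) dx = j!/(2κ)^(j+1).
Normalization: ∫|φ|² dx = 0.0072353.
⟨p⟩ = 0.0000 and ⟨p²⟩ = 2.1336.
(Δp)² = 2.1336 − (0.0000)² = 2.1336.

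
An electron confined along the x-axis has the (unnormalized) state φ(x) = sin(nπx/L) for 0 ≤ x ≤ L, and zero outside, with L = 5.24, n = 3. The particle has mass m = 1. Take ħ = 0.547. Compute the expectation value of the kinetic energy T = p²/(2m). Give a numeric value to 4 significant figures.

0.4840

T = −(ħ²/2m) d²/dx², so ⟨T⟩ = −(ħ²/2m) ∫ φ*·φ'' dx / ∫|φ|² dx; with m = 1.
d/dx sin(nπx/L) = (nπ/L)·cos(nπx/L) and d²/dx² sin(nπx/L) = −(nπ/L)²·sin(nπx/L); on 0 ≤ x ≤ L, ∫sin²(nπx/L) dx = L/2 and ∫sin(nπx/L)·cos(nπx/L) dx = 0.
State is unnormalized: ∫|φ|² dx = 2.6200, and ∫φ*·(−ħ²/2m · φ'') dx = 1.2680, so ⟨T⟩ = 1.2680 / 2.6200.
⟨T⟩ = 0.48398.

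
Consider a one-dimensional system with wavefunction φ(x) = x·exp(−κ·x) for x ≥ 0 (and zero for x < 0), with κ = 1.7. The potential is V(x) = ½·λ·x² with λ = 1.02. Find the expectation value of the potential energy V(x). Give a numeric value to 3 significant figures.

0.529

⟨V⟩ = ∫ V(x)·|φ|² dx / ∫|φ|² dx.
Every integrand reduces to terms xʲ·e^(−2κx) on [0, ∞); use ∫₀^∞ xʲ·e^(−2κx) dx = j!/(2κ)^(j+1).
State is unnormalized: ∫|φ|² dx = 0.050885, and ∫φ*·V(x)·φ dx = 0.026939, so ⟨V⟩ = 0.026939 / 0.050885.
⟨V⟩ = 0.52941.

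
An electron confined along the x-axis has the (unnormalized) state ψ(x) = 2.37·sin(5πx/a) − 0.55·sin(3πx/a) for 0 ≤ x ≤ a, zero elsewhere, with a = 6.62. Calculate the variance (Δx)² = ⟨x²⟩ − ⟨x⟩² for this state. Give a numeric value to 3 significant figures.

Compute ⟨x⟩ and ⟨x²⟩ separately, then (Δx)² = ⟨x²⟩ − ⟨x⟩².
On 0 ≤ x ≤ a (j ≠ l): ∫sin²(jπx/a) dx = a/2, ∫sin(jπx/a)·sin(lπx/a) dx = 0; diagonal moments ∫x·sin²(jπx/a) dx = a²/4, ∫x²·sin²(jπx/a) dx = a³·(1/6 − 1/(4j²π²)); cross terms ∫x·sin(jπx/a)·sin(lπx/a) dx = 0 for j + l even and −4jla²/(π²(j² − l²)²) for j + l odd, ∫x²·sin(jπx/a)·sin(lπx/a) dx = (−1)^(j+l)·4jla³/(π²(j² − l²)²); higher powers the same way via product-to-sum and parts.
Normalization: ∫|ψ|² dx = 19.593.
⟨x⟩ = 3.3100 and ⟨x²⟩ = 13.595.
(Δx)² = 13.595 − (3.3100)² = 2.6385.

2.64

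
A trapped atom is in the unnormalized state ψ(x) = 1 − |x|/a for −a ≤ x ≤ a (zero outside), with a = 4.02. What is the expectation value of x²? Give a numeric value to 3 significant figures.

1.62

⟨x²⟩ = ∫ x²·|ψ|² dx / ∫|ψ|² dx (integrals over the domain).
ψ is even, so ∫ over [−a, a] = 2∫₀ᵃ with ψ = 1 − x/a there: ∫₀ᵃ (1 − x/a)² dx = a/3, ∫₀ᵃ x²(1 − x/a)² dx = a³/30, ∫₀ᵃ x⁴(1 − x/a)² dx = a⁵/105.
State is unnormalized: ∫|ψ|² dx = 2.6800, and ∫ψ*·x²·ψ dx = 4.3310, so ⟨x²⟩ = 4.3310 / 2.6800.
⟨x²⟩ = 1.6160.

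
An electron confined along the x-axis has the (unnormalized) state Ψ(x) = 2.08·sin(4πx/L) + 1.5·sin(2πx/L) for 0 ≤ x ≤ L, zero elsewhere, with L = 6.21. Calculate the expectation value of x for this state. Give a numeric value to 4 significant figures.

⟨x⟩ = ∫ x·|Ψ|² dx / ∫|Ψ|² dx (integrals over the domain).
On 0 ≤ x ≤ L (j ≠ l): ∫sin²(jπx/L) dx = L/2, ∫sin(jπx/L)·sin(lπx/L) dx = 0; diagonal moments ∫x·sin²(jπx/L) dx = L²/4, ∫x²·sin²(jπx/L) dx = L³·(1/6 − 1/(4j²π²)); cross terms ∫x·sin(jπx/L)·sin(lπx/L) dx = 0 for j + l even and −4jlL²/(π²(j² − l²)²) for j + l odd, ∫x²·sin(jπx/L)·sin(lπx/L) dx = (−1)^(j+l)·4jlL³/(π²(j² − l²)²); higher powers the same way via product-to-sum and parts.
State is unnormalized: ∫|Ψ|² dx = 20.420, and ∫Ψ*·x·Ψ dx = 63.403, so ⟨x⟩ = 63.403 / 20.420.
⟨x⟩ = 3.1050.

3.105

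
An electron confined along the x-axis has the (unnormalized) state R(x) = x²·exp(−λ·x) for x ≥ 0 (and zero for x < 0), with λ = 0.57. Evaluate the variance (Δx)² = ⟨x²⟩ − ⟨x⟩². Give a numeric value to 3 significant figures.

Compute ⟨x⟩ and ⟨x²⟩ separately, then (Δx)² = ⟨x²⟩ − ⟨x⟩².
Every integrand reduces to terms xʲ·e^(−2λx) on [0, ∞); use ∫₀^∞ xʲ·e^(−2λx) dx = j!/(2λ)^(j+1).
Normalization: ∫|R|² dx = 12.465.
⟨x⟩ = 4.3860 and ⟨x²⟩ = 23.084.
(Δx)² = 23.084 − (4.3860)² = 3.8473.

3.85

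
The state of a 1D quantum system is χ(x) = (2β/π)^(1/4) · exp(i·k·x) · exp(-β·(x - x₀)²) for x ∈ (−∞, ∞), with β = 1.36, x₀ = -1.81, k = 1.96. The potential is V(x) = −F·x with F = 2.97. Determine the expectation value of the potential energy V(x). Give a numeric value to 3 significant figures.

5.38

⟨V⟩ = ∫ V(x)·|χ|² dx.
Gaussian moments (u = x − x₀): ∫u^(2j)·e^(−2βu²) du = (2j−1)!!/(4β)^j · √(π/(2β)), odd powers integrate to 0; here √(π/(2β)) = 1.0747.
⟨V⟩ = 5.3757.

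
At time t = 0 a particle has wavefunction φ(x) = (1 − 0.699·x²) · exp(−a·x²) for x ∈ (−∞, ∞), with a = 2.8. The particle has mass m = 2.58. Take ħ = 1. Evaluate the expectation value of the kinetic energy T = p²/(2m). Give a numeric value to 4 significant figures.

0.7049

T = −(ħ²/2m) d²/dx², so ⟨T⟩ = −(ħ²/2m) ∫ φ*·φ'' dx / ∫|φ|² dx; with m = 2.58.
Expand each integrand as polynomial × e^(−2ax²) and use ∫x^(2j)·e^(−2ax²) dx = (2j−1)!!/(4a)^j · √(π/(2a)), odd powers → 0; here √(π/(2a)) = 0.74900. Differentiate with the product rule, d/dx e^(−ax²) = −2ax·e^(−ax²).
State is unnormalized: ∫|φ|² dx = 0.66426, and ∫φ*·(−ħ²/2m · φ'') dx = 0.46825, so ⟨T⟩ = 0.46825 / 0.66426.
⟨T⟩ = 0.70491.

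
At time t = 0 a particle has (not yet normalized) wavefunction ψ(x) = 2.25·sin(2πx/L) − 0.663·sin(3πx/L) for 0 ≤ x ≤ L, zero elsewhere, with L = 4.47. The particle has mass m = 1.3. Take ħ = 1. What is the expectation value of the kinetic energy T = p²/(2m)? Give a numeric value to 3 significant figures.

0.836

T = −(ħ²/2m) d²/dx², so ⟨T⟩ = −(ħ²/2m) ∫ ψ*·ψ'' dx / ∫|ψ|² dx; with m = 1.3.
d²/dx² sin(jπx/L) = −(jπ/L)²·sin(jπx/L); on 0 ≤ x ≤ L, ∫sin²(jπx/L) dx = L/2 and ∫sin(jπx/L)·sin(lπx/L) dx = 0 for j ≠ l, so only diagonal terms survive in ∫|ψ|² and ∫ψ·ψ″; ∫ψ·ψ′ dx = [ψ²/2] between the walls = 0.
State is unnormalized: ∫|ψ|² dx = 12.297, and ∫ψ*·(−ħ²/2m · ψ'') dx = 10.278, so ⟨T⟩ = 10.278 / 12.297.
⟨T⟩ = 0.83582.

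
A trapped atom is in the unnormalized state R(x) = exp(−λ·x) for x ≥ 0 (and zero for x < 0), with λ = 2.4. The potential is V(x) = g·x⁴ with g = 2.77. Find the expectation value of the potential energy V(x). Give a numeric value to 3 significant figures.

⟨V⟩ = ∫ V(x)·|R|² dx / ∫|R|² dx.
Every integrand reduces to terms xʲ·e^(−2λx) on [0, ∞); use ∫₀^∞ xʲ·e^(−2λx) dx = j!/(2λ)^(j+1).
State is unnormalized: ∫|R|² dx = 0.20833, and ∫R*·V(x)·R dx = 0.026091, so ⟨V⟩ = 0.026091 / 0.20833.
⟨V⟩ = 0.12524.

0.125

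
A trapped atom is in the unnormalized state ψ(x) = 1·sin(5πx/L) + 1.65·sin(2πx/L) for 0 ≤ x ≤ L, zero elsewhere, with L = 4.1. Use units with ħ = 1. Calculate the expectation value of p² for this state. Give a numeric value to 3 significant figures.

p² ψ = −ħ² d²ψ/dx²; ⟨p²⟩ = −ħ² ∫ ψ*·ψ'' dx / ∫|ψ|² dx.
d²/dx² sin(jπx/L) = −(jπ/L)²·sin(jπx/L); on 0 ≤ x ≤ L, ∫sin²(jπx/L) dx = L/2 and ∫sin(jπx/L)·sin(lπx/L) dx = 0 for j ≠ l, so only diagonal terms survive in ∫|ψ|² and ∫ψ·ψ″; ∫ψ·ψ′ dx = [ψ²/2] between the walls = 0.
State is unnormalized: ∫|ψ|² dx = 7.6311, and ∫ψ*·(−ħ² ψ'') dx = 43.198, so ⟨p²⟩ = 43.198 / 7.6311.
⟨p²⟩ = 5.6607.

5.66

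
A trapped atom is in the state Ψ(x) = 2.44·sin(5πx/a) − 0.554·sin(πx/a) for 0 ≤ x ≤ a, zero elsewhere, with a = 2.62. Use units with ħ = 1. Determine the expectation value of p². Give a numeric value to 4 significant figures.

34.25

p² Ψ = −ħ² d²Ψ/dx²; ⟨p²⟩ = −ħ² ∫ Ψ*·Ψ'' dx / ∫|Ψ|² dx.
d²/dx² sin(jπx/a) = −(jπ/a)²·sin(jπx/a); on 0 ≤ x ≤ a, ∫sin²(jπx/a) dx = a/2 and ∫sin(jπx/a)·sin(lπx/a) dx = 0 for j ≠ l, so only diagonal terms survive in ∫|Ψ|² and ∫Ψ·Ψ″; ∫Ψ·Ψ′ dx = [Ψ²/2] between the walls = 0.
State is unnormalized: ∫|Ψ|² dx = 8.2013, and ∫Ψ*·(−ħ² Ψ'') dx = 280.92, so ⟨p²⟩ = 280.92 / 8.2013.
⟨p²⟩ = 34.253.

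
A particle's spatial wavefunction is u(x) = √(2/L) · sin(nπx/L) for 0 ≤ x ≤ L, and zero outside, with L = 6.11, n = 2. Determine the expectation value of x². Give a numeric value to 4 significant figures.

⟨x²⟩ = ∫ x²·|u|² dx (integrals over the domain).
With sin²θ = (1 − cos2θ)/2 on 0 ≤ x ≤ L: ∫sin²(nπx/L) dx = L/2, ∫x·sin²(nπx/L) dx = L²/4, ∫x²·sin²(nπx/L) dx = L³·(1/6 − 1/(4n²π²)); higher powers xᵏ the same way, integrating xᵏ·cos(2nπx/L) by parts.
⟨x²⟩ = 11.971.

11.97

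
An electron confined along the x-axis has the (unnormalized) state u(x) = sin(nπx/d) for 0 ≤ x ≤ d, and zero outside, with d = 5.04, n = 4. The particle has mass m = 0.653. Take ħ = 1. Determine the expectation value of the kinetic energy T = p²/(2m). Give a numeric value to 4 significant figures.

4.760

T = −(ħ²/2m) d²/dx², so ⟨T⟩ = −(ħ²/2m) ∫ u*·u'' dx / ∫|u|² dx; with m = 0.653.
d/dx sin(nπx/d) = (nπ/d)·cos(nπx/d) and d²/dx² sin(nπx/d) = −(nπ/d)²·sin(nπx/d); on 0 ≤ x ≤ d, ∫sin²(nπx/d) dx = d/2 and ∫sin(nπx/d)·cos(nπx/d) dx = 0.
State is unnormalized: ∫|u|² dx = 2.5200, and ∫u*·(−ħ²/2m · u'') dx = 11.995, so ⟨T⟩ = 11.995 / 2.5200.
⟨T⟩ = 4.7601.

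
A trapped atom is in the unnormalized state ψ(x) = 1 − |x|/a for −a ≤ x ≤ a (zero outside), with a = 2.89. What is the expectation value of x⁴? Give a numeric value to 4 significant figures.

⟨x⁴⟩ = ∫ x⁴·|ψ|² dx / ∫|ψ|² dx (integrals over the domain).
ψ is even, so ∫ over [−a, a] = 2∫₀ᵃ with ψ = 1 − x/a there: ∫₀ᵃ (1 − x/a)² dx = a/3, ∫₀ᵃ x²(1 − x/a)² dx = a³/30, ∫₀ᵃ x⁴(1 − x/a)² dx = a⁵/105.
State is unnormalized: ∫|ψ|² dx = 1.9267, and ∫ψ*·x⁴·ψ dx = 3.8400, so ⟨x⁴⟩ = 3.8400 / 1.9267.
⟨x⁴⟩ = 1.9931.

1.993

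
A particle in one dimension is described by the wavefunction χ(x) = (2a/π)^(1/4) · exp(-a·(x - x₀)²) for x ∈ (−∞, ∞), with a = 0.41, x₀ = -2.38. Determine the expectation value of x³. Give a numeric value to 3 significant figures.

⟨x³⟩ = ∫ x³·|χ|² dx (integrals over the domain).
Gaussian moments (u = x − x₀): ∫u^(2j)·e^(−2au²) du = (2j−1)!!/(4a)^j · √(π/(2a)), odd powers integrate to 0; here √(π/(2a)) = 1.9573.
⟨x³⟩ = -17.835.

-17.8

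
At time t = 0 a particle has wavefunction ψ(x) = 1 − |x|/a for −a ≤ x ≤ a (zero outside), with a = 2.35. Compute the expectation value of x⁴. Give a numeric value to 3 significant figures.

0.871

⟨x⁴⟩ = ∫ x⁴·|ψ|² dx / ∫|ψ|² dx (integrals over the domain).
ψ is even, so ∫ over [−a, a] = 2∫₀ᵃ with ψ = 1 − x/a there: ∫₀ᵃ (1 − x/a)² dx = a/3, ∫₀ᵃ x²(1 − x/a)² dx = a³/30, ∫₀ᵃ x⁴(1 − x/a)² dx = a⁵/105.
State is unnormalized: ∫|ψ|² dx = 1.5667, and ∫ψ*·x⁴·ψ dx = 1.3651, so ⟨x⁴⟩ = 1.3651 / 1.5667.
⟨x⁴⟩ = 0.87137.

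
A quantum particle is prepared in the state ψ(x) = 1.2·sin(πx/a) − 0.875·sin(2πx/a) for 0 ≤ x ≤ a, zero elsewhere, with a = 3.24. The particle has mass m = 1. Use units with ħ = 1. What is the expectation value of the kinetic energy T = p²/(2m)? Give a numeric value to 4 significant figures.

0.9596

T = −(ħ²/2m) d²/dx², so ⟨T⟩ = −(ħ²/2m) ∫ ψ*·ψ'' dx / ∫|ψ|² dx; with m = 1.
d²/dx² sin(jπx/a) = −(jπ/a)²·sin(jπx/a); on 0 ≤ x ≤ a, ∫sin²(jπx/a) dx = a/2 and ∫sin(jπx/a)·sin(lπx/a) dx = 0 for j ≠ l, so only diagonal terms survive in ∫|ψ|² and ∫ψ·ψ″; ∫ψ·ψ′ dx = [ψ²/2] between the walls = 0.
State is unnormalized: ∫|ψ|² dx = 3.5731, and ∫ψ*·(−ħ²/2m · ψ'') dx = 3.4288, so ⟨T⟩ = 3.4288 / 3.5731.
⟨T⟩ = 0.95963.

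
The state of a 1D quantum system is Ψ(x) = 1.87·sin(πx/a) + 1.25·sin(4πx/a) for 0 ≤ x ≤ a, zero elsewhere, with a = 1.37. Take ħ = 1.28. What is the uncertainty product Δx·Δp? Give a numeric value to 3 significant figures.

Δx = √(⟨x²⟩−⟨x⟩²), Δp = √(⟨p²⟩−⟨p⟩²).
On 0 ≤ x ≤ a (j ≠ l): ∫sin²(jπx/a) dx = a/2, ∫sin(jπx/a)·sin(lπx/a) dx = 0; diagonal moments ∫x·sin²(jπx/a) dx = a²/4, ∫x²·sin²(jπx/a) dx = a³·(1/6 − 1/(4j²π²)); cross terms ∫x·sin(jπx/a)·sin(lπx/a) dx = 0 for j + l even and −4jla²/(π²(j² − l²)²) for j + l odd, ∫x²·sin(jπx/a)·sin(lπx/a) dx = (−1)^(j+l)·4jla³/(π²(j² − l²)²); higher powers the same way via product-to-sum and parts. d²/dx² sin(jπx/a) = −(jπ/a)²·sin(jπx/a); on 0 ≤ x ≤ a, ∫sin²(jπx/a) dx = a/2 and ∫sin(jπx/a)·sin(lπx/a) dx = 0 for j ≠ l, so only diagonal terms survive in ∫|Ψ|² and ∫Ψ·Ψ″; ∫Ψ·Ψ′ dx = [Ψ²/2] between the walls = 0.
Normalization: ∫|Ψ|² dx = 3.4657.
⟨x⟩ = 0.66676, ⟨x²⟩ = 0.53309 ⇒ Δx = 0.29752.
⟨p⟩ = 0.0000, ⟨p²⟩ = 48.526 ⇒ Δp = 6.9661.
Δx·Δp = 2.0726.

2.07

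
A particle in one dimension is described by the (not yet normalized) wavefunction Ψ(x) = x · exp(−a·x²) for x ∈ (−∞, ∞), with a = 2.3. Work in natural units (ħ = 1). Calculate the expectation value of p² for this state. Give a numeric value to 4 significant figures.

p² Ψ = −ħ² d²Ψ/dx²; ⟨p²⟩ = −ħ² ∫ Ψ*·Ψ'' dx / ∫|Ψ|² dx.
Expand each integrand as polynomial × e^(−2ax²) and use ∫x^(2j)·e^(−2ax²) dx = (2j−1)!!/(4a)^j · √(π/(2a)), odd powers → 0; here √(π/(2a)) = 0.82641. Differentiate with the product rule, d/dx e^(−ax²) = −2ax·e^(−ax²).
State is unnormalized: ∫|Ψ|² dx = 0.089827, and ∫Ψ*·(−ħ² Ψ'') dx = 0.61981, so ⟨p²⟩ = 0.61981 / 0.089827.
⟨p²⟩ = 6.9000.

6.900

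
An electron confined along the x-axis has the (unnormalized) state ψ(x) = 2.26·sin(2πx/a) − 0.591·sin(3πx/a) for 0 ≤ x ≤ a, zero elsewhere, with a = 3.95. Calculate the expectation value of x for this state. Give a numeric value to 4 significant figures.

2.351

⟨x⟩ = ∫ x·|ψ|² dx / ∫|ψ|² dx (integrals over the domain).
On 0 ≤ x ≤ a (j ≠ l): ∫sin²(jπx/a) dx = a/2, ∫sin(jπx/a)·sin(lπx/a) dx = 0; diagonal moments ∫x·sin²(jπx/a) dx = a²/4, ∫x²·sin²(jπx/a) dx = a³·(1/6 − 1/(4j²π²)); cross terms ∫x·sin(jπx/a)·sin(lπx/a) dx = 0 for j + l even and −4jla²/(π²(j² − l²)²) for j + l odd, ∫x²·sin(jπx/a)·sin(lπx/a) dx = (−1)^(j+l)·4jla³/(π²(j² − l²)²); higher powers the same way via product-to-sum and parts.
State is unnormalized: ∫|ψ|² dx = 10.777, and ∫ψ*·x·ψ dx = 25.339, so ⟨x⟩ = 25.339 / 10.777.
⟨x⟩ = 2.3512.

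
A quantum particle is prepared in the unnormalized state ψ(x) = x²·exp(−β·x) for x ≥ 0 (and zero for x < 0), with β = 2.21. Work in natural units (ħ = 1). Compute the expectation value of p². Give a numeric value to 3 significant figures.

p² ψ = −ħ² d²ψ/dx²; ⟨p²⟩ = −ħ² ∫ ψ*·ψ'' dx / ∫|ψ|² dx.
Differentiate x²·exp(−β·x) with the product rule; every integrand then reduces to terms xʲ·e^(−2βx) on [0, ∞), with ∫₀^∞ xʲ·e^(−2βx) dx = j!/(2β)^(j+1).
State is unnormalized: ∫|ψ|² dx = 0.014227, and ∫ψ*·(−ħ² ψ'') dx = 0.023161, so ⟨p²⟩ = 0.023161 / 0.014227.
⟨p²⟩ = 1.6280.

1.63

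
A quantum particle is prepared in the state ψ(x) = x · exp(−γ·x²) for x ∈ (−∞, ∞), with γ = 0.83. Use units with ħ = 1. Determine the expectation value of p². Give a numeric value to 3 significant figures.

p² ψ = −ħ² d²ψ/dx²; ⟨p²⟩ = −ħ² ∫ ψ*·ψ'' dx / ∫|ψ|² dx.
Expand each integrand as polynomial × e^(−2γx²) and use ∫x^(2j)·e^(−2γx²) dx = (2j−1)!!/(4γ)^j · √(π/(2γ)), odd powers → 0; here √(π/(2γ)) = 1.3757. Differentiate with the product rule, d/dx e^(−γx²) = −2γx·e^(−γx²).
State is unnormalized: ∫|ψ|² dx = 0.41436, and ∫ψ*·(−ħ² ψ'') dx = 1.0318, so ⟨p²⟩ = 1.0318 / 0.41436.
⟨p²⟩ = 2.4900.

2.49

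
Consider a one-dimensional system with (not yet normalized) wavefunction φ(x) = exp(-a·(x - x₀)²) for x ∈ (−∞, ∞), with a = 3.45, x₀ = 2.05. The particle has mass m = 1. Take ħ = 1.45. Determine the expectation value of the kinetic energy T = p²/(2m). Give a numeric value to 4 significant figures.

T = −(ħ²/2m) d²/dx², so ⟨T⟩ = −(ħ²/2m) ∫ φ*·φ'' dx / ∫|φ|² dx; with m = 1.
Gaussian moments (u = x − x₀): ∫u^(2j)·e^(−2au²) du = (2j−1)!!/(4a)^j · √(π/(2a)), odd powers integrate to 0; here √(π/(2a)) = 0.67476. Derivatives: d/dx e^(−au²) = −2au·e^(−au²), d²/dx² e^(−au²) = (4a²u² − 2a)·e^(−au²).
State is unnormalized: ∫|φ|² dx = 0.67476, and ∫φ*·(−ħ²/2m · φ'') dx = 2.4472, so ⟨T⟩ = 2.4472 / 0.67476.
⟨T⟩ = 3.6268.

3.627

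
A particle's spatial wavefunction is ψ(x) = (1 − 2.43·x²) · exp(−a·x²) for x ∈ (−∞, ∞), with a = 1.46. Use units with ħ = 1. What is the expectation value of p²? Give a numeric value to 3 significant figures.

p² ψ = −ħ² d²ψ/dx²; ⟨p²⟩ = −ħ² ∫ ψ*·ψ'' dx / ∫|ψ|² dx.
Expand each integrand as polynomial × e^(−2ax²) and use ∫x^(2j)·e^(−2ax²) dx = (2j−1)!!/(4a)^j · √(π/(2a)), odd powers → 0; here √(π/(2a)) = 1.0373. Differentiate with the product rule, d/dx e^(−ax²) = −2ax·e^(−ax²).
State is unnormalized: ∫|ψ|² dx = 0.71281, and ∫ψ*·(−ħ² ψ'') dx = 4.6100, so ⟨p²⟩ = 4.6100 / 0.71281.
⟨p²⟩ = 6.4673.

6.47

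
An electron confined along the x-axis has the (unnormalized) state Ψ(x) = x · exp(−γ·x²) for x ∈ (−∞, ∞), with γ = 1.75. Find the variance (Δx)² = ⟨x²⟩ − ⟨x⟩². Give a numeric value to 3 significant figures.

0.429

Compute ⟨x⟩ and ⟨x²⟩ separately, then (Δx)² = ⟨x²⟩ − ⟨x⟩².
Expand each integrand as polynomial × e^(−2γx²) and use ∫x^(2j)·e^(−2γx²) dx = (2j−1)!!/(4γ)^j · √(π/(2γ)), odd powers → 0; here √(π/(2γ)) = 0.94742.
Normalization: ∫|Ψ|² dx = 0.13535.
⟨x⟩ = 0.0000 and ⟨x²⟩ = 0.42857.
(Δx)² = 0.42857 − (0.0000)² = 0.42857.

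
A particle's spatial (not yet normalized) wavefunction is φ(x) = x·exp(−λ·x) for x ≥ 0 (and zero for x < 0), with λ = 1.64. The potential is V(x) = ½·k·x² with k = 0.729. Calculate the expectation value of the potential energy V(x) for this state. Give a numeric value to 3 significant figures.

0.407

⟨V⟩ = ∫ V(x)·|φ|² dx / ∫|φ|² dx.
Every integrand reduces to terms xʲ·e^(−2λx) on [0, ∞); use ∫₀^∞ xʲ·e^(−2λx) dx = j!/(2λ)^(j+1).
State is unnormalized: ∫|φ|² dx = 0.056677, and ∫φ*·V(x)·φ dx = 0.023043, so ⟨V⟩ = 0.023043 / 0.056677.
⟨V⟩ = 0.40657.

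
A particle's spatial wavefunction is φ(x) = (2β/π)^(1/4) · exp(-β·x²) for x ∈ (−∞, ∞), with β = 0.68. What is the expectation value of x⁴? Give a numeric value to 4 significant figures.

0.4055

⟨x⁴⟩ = ∫ x⁴·|φ|² dx (integrals over the domain).
Gaussian moments: ∫x^(2j)·e^(−2βx²) dx = (2j−1)!!/(4β)^j · √(π/(2β)), odd powers integrate to 0; here √(π/(2β)) = 1.5199.
⟨x⁴⟩ = 0.40549.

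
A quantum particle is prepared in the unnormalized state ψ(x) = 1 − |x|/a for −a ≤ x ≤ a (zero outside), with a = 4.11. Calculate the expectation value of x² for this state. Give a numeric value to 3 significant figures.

⟨x²⟩ = ∫ x²·|ψ|² dx / ∫|ψ|² dx (integrals over the domain).
ψ is even, so ∫ over [−a, a] = 2∫₀ᵃ with ψ = 1 − x/a there: ∫₀ᵃ (1 − x/a)² dx = a/3, ∫₀ᵃ x²(1 − x/a)² dx = a³/30, ∫₀ᵃ x⁴(1 − x/a)² dx = a⁵/105.
State is unnormalized: ∫|ψ|² dx = 2.7400, and ∫ψ*·x²·ψ dx = 4.6284, so ⟨x²⟩ = 4.6284 / 2.7400.
⟨x²⟩ = 1.6892.

1.69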